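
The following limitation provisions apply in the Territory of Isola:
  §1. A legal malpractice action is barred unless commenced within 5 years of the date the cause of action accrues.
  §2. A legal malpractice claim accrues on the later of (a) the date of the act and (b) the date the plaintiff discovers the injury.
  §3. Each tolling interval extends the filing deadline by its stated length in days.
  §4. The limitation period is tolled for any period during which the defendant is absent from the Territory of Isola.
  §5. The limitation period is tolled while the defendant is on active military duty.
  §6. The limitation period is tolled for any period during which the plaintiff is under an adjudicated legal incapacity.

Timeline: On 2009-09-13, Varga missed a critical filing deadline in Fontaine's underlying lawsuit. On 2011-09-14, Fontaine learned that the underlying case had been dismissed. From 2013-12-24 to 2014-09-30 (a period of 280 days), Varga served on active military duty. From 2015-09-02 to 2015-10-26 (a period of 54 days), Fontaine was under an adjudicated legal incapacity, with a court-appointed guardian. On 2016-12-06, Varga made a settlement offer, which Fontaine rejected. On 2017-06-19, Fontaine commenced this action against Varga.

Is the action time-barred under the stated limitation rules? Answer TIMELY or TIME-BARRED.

TIMELY

Taking the later of the act (2009-09-13) and discovery (2011-09-14), the claim accrued on 2011-09-14.
Adding the 5 years base period to 2011-09-14 gives a deadline of 2016-09-14, before any tolling.
Because the defendant's active military service ran from 2013-12-24 to 2014-09-30, the deadline is extended by 280 days to 2017-06-21.
The plaintiff's legal incapacity from 2015-09-02 to 2015-10-26 tolled the period for 54 days, extending the deadline to 2017-08-14.
The other events in the timeline have no effect on the limitation period under the stated rules.
Fontaine filed on 2017-06-19, before the 2017-08-14 deadline, so the action is timely.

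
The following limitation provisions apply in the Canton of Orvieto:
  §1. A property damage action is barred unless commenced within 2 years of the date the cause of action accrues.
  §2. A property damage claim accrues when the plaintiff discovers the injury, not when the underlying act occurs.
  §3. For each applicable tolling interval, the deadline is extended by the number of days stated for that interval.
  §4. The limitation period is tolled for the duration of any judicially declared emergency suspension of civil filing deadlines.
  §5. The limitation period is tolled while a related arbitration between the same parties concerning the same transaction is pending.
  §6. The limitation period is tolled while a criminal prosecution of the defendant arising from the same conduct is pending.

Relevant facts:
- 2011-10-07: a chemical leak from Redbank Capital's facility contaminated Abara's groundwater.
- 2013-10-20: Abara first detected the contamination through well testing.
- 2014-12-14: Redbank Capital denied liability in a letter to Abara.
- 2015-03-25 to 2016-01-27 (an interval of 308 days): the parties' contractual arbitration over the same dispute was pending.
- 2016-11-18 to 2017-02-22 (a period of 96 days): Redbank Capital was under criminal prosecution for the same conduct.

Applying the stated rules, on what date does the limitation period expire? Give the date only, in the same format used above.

2016-08-23

Accrual is tied to discovery, so the period began on 2013-10-20 rather than on 2011-10-07 when the act occurred.
2 years from 2013-10-20 is 2015-10-20.
Because the pending related arbitration ran from 2015-03-25 to 2016-01-27, the deadline is extended by 308 days to 2016-08-23.
The pending criminal prosecution starting 2016-11-18 came too late — the period had run on 2016-08-23 — and so does not extend the deadline.
The other events in the timeline have no effect on the limitation period under the stated rules.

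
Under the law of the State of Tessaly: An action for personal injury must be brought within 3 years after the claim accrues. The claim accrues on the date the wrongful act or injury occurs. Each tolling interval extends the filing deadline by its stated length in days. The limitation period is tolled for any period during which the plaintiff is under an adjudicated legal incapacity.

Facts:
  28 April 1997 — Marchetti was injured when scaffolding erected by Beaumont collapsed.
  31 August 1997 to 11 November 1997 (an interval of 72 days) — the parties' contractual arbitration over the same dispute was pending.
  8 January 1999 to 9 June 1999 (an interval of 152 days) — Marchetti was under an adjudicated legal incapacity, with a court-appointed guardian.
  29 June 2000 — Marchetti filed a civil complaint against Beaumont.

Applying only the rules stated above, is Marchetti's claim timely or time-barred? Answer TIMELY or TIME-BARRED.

TIMELY

The limitation period began to run on 28 April 1997.
3 years from 28 April 1997 is 28 April 2000.
The period was tolled for 152 days by the plaintiff's legal incapacity (8 January 1999 to 9 June 1999), pushing the deadline to 27 September 2000.
Although a pending arbitration ran from 31 August 1997 to 11 November 1997, the stated rules do not make that a tolling event, so it is disregarded.
Filing on 29 June 2000 beat the 27 September 2000 deadline — the action is timely.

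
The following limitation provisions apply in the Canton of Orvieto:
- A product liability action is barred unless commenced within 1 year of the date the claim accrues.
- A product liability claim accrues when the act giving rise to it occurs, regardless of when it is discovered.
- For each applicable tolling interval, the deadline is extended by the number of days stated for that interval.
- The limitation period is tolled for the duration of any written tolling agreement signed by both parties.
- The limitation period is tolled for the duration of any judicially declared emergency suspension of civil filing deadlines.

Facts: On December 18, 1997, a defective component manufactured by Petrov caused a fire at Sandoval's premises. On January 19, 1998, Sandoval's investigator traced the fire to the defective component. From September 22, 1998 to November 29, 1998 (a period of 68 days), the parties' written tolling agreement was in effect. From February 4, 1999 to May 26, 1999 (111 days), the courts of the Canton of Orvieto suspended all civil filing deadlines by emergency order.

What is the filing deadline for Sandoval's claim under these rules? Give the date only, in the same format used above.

The claim accrued on December 18, 1997, when the wrongful act occurred; under the stated occurrence rule the January 19, 1998 discovery does not delay accrual.
The untolled deadline — 1 year after December 18, 1997 — is December 18, 1998.
The written tolling agreement from September 22, 1998 to November 29, 1998 tolled the period for 68 days, extending the deadline to February 24, 1999.
The emergency suspension of filing deadlines from February 4, 1999 to May 26, 1999 tolled the period for 111 days, extending the deadline to June 15, 1999.

June 15, 1999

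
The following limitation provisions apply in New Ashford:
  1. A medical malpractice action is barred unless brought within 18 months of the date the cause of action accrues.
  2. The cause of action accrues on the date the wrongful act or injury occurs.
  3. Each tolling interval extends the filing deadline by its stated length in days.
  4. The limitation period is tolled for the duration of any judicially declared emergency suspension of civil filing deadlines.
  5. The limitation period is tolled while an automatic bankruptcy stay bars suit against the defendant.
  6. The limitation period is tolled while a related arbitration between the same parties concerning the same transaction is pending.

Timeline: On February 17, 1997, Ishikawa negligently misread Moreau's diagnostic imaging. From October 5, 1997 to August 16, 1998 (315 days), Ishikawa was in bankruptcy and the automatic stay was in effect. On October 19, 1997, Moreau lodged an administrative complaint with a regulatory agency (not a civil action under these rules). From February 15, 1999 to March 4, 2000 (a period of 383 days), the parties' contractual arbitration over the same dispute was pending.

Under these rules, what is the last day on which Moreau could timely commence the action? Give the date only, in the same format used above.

The claim accrued on February 17, 1997, when the wrongful act occurred.
The untolled deadline — 18 months after February 17, 1997 — is August 17, 1998.
The automatic bankruptcy stay from October 5, 1997 to August 16, 1998 tolled the period for 315 days, extending the deadline to June 28, 1999.
Because the pending related arbitration ran from February 15, 1999 to March 4, 2000, the deadline is extended by 383 days to July 15, 2000.
None of the other events listed affects the running of the period under the stated rules.

July 15, 2000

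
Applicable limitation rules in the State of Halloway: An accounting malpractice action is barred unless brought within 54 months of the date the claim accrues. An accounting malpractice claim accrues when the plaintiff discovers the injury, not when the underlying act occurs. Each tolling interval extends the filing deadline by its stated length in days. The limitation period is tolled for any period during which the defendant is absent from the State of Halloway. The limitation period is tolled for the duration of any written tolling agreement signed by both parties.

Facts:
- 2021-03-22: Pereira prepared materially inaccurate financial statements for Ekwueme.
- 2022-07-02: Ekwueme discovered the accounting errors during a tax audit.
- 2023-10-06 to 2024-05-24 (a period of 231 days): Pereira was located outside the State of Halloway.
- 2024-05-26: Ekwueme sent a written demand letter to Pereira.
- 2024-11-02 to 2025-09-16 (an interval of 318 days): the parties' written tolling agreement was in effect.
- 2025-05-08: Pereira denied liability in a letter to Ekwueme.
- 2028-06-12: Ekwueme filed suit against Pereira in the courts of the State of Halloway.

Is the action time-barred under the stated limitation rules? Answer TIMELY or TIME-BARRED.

Under the discovery rule, the claim accrued on 2022-07-02, when Ekwueme discovered the injury — not on the 2021-03-22 date of the underlying act.
The untolled deadline — 54 months after 2022-07-02 — is 2027-01-02.
Because the defendant's absence from the jurisdiction ran from 2023-10-06 to 2024-05-24, the deadline is extended by 231 days to 2027-08-21.
Because the written tolling agreement ran from 2024-11-02 to 2025-09-16, the deadline is extended by 318 days to 2028-07-04.
The other events in the timeline have no effect on the limitation period under the stated rules.
Ekwueme filed on 2028-06-12, before the 2028-07-04 deadline, so the action is timely.

TIMELY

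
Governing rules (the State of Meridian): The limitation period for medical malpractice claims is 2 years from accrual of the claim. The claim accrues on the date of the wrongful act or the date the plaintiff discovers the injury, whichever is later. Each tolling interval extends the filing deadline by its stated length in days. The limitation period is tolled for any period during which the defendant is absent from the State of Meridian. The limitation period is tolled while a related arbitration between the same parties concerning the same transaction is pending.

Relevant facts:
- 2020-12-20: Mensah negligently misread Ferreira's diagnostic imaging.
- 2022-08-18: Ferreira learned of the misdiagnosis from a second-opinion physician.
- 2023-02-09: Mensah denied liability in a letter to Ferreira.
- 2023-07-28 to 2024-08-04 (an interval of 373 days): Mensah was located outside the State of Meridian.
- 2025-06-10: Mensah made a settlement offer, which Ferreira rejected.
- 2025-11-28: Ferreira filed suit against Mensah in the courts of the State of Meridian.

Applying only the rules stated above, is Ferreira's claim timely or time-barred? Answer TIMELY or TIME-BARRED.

TIME-BARRED

Because discovery on 2022-08-18 post-dates the 2020-12-20 act, accrual under the later-of rule falls on 2022-08-18.
2 years from 2022-08-18 is 2024-08-18.
The period was tolled for 373 days by the defendant's absence from the jurisdiction (2023-07-28 to 2024-08-04), pushing the deadline to 2025-08-26.
The other events in the timeline have no effect on the limitation period under the stated rules.
Filing on 2025-11-28 missed the 2025-08-26 deadline — the action is time-barred.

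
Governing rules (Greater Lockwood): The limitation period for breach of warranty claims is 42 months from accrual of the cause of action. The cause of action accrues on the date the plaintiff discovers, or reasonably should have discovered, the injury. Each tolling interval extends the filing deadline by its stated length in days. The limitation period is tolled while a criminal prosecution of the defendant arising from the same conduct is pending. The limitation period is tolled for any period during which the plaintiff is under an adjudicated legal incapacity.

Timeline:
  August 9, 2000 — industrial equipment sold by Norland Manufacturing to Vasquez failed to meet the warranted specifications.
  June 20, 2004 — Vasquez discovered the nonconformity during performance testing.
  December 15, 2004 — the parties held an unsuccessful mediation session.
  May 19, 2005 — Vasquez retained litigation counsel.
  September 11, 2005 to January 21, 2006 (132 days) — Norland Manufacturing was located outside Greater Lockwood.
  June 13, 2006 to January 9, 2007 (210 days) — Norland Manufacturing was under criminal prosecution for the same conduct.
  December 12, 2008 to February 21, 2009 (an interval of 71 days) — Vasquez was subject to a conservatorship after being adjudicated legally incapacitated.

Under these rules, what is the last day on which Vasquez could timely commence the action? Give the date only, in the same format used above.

July 17, 2008

Accrual is tied to discovery, so the period began on June 20, 2004 rather than on August 9, 2000 when the act occurred.
The untolled deadline — 42 months after June 20, 2004 — is December 20, 2007.
Because the pending criminal prosecution ran from June 13, 2006 to January 9, 2007, the deadline is extended by 210 days to July 17, 2008.
The plaintiff's legal incapacity starting December 12, 2008 came too late — the period had run on July 17, 2008 — and so does not extend the deadline.
The defendant's absence from the jurisdiction from September 11, 2005 to January 21, 2006 does not toll the period, because no stated rule makes the defendant's absence a tolling event.
The other events in the timeline have no effect on the limitation period under the stated rules.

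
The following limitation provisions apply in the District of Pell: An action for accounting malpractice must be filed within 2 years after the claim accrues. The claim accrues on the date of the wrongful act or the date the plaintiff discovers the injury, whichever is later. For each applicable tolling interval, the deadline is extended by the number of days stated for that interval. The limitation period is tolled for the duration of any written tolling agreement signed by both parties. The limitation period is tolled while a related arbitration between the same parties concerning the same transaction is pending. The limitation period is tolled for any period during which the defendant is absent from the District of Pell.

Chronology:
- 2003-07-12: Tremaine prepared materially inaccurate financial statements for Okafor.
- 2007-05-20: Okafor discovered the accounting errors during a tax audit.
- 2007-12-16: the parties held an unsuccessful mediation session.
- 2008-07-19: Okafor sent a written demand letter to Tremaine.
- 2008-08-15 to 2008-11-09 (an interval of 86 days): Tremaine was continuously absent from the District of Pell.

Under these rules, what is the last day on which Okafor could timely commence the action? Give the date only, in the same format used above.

The claim accrued on 2007-05-20 — the later of the 2003-07-12 act and the 2007-05-20 discovery.
Adding the 2 years base period to 2007-05-20 gives a deadline of 2009-05-20, before any tolling.
Because the defendant's absence from the jurisdiction ran from 2008-08-15 to 2008-11-09, the deadline is extended by 86 days to 2009-08-14.
None of the other events listed affects the running of the period under the stated rules.

2009-08-14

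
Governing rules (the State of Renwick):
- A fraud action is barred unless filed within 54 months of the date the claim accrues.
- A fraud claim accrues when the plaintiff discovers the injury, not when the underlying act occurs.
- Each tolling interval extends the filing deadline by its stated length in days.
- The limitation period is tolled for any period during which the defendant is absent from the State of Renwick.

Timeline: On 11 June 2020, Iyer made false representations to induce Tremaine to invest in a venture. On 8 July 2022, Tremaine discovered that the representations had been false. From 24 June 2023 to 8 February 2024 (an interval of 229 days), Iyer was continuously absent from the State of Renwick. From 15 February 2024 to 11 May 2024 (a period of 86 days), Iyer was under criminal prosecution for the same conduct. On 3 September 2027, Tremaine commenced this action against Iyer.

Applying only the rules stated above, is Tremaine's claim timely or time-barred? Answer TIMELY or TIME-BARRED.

TIME-BARRED

Accrual is tied to discovery, so the period began on 8 July 2022 rather than on 11 June 2020 when the act occurred.
The untolled deadline — 54 months after 8 July 2022 — is 8 January 2027.
Because the defendant's absence from the jurisdiction ran from 24 June 2023 to 8 February 2024, the deadline is extended by 229 days to 25 August 2027.
No stated provision tolls the period for a criminal prosecution, so the interval from 15 February 2024 to 11 May 2024 has no effect on the deadline.
Filing on 3 September 2027 missed the 25 August 2027 deadline — the action is time-barred.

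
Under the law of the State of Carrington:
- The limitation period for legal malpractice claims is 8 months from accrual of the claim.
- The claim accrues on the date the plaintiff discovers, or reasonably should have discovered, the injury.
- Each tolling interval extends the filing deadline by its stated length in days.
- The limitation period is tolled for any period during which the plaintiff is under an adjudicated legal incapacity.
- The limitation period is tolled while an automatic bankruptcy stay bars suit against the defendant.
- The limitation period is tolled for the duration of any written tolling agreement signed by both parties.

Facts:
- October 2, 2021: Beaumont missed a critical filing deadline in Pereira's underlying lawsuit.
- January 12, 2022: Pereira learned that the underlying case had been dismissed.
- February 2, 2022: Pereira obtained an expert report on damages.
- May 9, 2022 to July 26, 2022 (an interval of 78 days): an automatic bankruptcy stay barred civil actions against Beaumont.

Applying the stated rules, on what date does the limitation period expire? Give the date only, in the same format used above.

Accrual is tied to discovery, so the period began on January 12, 2022 rather than on October 2, 2021 when the act occurred.
The untolled deadline — 8 months after January 12, 2022 — is September 12, 2022.
Because the automatic bankruptcy stay ran from May 9, 2022 to July 26, 2022, the deadline is extended by 78 days to November 29, 2022.
None of the other events listed affects the running of the period under the stated rules.

November 29, 2022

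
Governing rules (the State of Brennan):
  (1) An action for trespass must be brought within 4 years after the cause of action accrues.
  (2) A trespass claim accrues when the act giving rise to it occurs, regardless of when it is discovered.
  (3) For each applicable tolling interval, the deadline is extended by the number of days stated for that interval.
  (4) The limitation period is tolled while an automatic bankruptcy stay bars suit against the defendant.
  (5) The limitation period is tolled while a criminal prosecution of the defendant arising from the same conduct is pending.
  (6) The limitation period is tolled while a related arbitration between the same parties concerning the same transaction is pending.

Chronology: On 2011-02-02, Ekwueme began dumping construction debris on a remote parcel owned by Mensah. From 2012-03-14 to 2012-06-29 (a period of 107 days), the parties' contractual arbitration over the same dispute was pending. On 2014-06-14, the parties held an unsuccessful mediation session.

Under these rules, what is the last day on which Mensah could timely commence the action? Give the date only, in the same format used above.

2015-05-20

The cause of action accrued on 2011-02-02, the date of the act.
4 years from 2011-02-02 is 2015-02-02.
The period was tolled for 107 days by the pending related arbitration (2012-03-14 to 2012-06-29), pushing the deadline to 2015-05-20.
The other events in the timeline have no effect on the limitation period under the stated rules.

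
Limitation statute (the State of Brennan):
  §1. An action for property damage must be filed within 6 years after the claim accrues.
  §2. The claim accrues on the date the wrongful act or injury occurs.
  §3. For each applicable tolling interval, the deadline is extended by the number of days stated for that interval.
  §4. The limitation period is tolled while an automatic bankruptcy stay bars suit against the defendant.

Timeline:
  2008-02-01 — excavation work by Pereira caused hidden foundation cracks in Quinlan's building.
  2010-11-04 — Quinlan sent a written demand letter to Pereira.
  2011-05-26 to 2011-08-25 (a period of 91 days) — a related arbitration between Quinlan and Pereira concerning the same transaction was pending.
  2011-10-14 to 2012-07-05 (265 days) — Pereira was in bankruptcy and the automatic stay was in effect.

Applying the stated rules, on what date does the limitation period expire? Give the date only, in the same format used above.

2014-10-24

The claim accrued on 2008-02-01, when the wrongful act occurred.
Adding the 6 years base period to 2008-02-01 gives a deadline of 2014-02-01, before any tolling.
The automatic bankruptcy stay from 2011-10-14 to 2012-07-05 tolled the period for 265 days, extending the deadline to 2014-10-24.
The pending related arbitration from 2011-05-26 to 2011-08-25 does not toll the period, because no stated rule makes a pending arbitration a tolling event.
None of the other events listed affects the running of the period under the stated rules.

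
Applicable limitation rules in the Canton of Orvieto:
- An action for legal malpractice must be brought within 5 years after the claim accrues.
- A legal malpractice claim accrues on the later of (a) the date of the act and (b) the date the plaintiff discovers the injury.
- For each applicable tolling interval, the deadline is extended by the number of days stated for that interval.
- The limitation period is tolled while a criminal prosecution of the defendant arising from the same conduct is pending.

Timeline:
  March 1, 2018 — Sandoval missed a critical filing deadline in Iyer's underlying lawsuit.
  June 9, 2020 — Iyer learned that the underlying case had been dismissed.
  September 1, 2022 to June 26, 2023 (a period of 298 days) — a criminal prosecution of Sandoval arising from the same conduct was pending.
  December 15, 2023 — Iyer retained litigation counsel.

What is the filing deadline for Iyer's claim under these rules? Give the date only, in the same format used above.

Taking the later of the act (March 1, 2018) and discovery (June 9, 2020), the claim accrued on June 9, 2020.
The untolled deadline — 5 years after June 9, 2020 — is June 9, 2025.
The pending criminal prosecution from September 1, 2022 to June 26, 2023 tolled the period for 298 days, extending the deadline to April 3, 2026.
The other events in the timeline have no effect on the limitation period under the stated rules.

April 3, 2026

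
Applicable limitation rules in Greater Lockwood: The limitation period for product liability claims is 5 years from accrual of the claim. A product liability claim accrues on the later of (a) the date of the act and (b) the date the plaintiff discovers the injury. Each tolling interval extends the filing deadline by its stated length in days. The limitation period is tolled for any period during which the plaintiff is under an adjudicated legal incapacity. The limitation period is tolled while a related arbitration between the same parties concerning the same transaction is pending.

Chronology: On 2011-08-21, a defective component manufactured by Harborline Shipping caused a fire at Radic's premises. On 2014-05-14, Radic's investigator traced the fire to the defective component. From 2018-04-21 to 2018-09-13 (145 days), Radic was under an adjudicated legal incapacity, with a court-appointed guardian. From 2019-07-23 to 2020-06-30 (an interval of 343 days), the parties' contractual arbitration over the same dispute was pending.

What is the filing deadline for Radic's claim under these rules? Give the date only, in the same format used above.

2020-09-13

Taking the later of the act (2011-08-21) and discovery (2014-05-14), the claim accrued on 2014-05-14.
5 years from 2014-05-14 is 2019-05-14.
The plaintiff's legal incapacity from 2018-04-21 to 2018-09-13 tolled the period for 145 days, extending the deadline to 2019-10-06.
The pending related arbitration from 2019-07-23 to 2020-06-30 tolled the period for 343 days, extending the deadline to 2020-09-13.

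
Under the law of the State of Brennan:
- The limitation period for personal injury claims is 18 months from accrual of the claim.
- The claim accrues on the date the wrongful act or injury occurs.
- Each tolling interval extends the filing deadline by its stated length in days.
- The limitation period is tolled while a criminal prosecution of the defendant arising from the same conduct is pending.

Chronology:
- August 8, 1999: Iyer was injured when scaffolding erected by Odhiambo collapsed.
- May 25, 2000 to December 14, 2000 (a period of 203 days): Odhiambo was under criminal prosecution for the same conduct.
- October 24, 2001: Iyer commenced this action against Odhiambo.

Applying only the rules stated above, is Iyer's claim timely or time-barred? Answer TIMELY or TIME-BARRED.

The claim accrued on August 8, 1999, the date of the act.
Adding the 18 months base period to August 8, 1999 gives a deadline of February 8, 2001, before any tolling.
The period was tolled for 203 days by the pending criminal prosecution (May 25, 2000 to December 14, 2000), pushing the deadline to August 30, 2001.
Iyer filed on October 24, 2001, after the August 30, 2001 deadline, so the action is time-barred.

TIME-BARRED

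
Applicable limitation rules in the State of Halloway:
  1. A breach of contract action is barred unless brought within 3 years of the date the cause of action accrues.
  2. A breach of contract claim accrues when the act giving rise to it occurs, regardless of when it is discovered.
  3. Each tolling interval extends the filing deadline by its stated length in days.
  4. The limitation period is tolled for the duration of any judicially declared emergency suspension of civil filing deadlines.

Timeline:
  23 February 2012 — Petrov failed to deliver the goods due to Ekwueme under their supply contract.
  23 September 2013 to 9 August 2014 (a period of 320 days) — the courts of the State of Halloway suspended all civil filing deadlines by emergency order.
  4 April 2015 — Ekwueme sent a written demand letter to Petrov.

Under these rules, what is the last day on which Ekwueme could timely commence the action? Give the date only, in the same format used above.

The cause of action accrued on 23 February 2012, the date of the act.
Adding the 3 years base period to 23 February 2012 gives a deadline of 23 February 2015, before any tolling.
The period was tolled for 320 days by the emergency suspension of filing deadlines (23 September 2013 to 9 August 2014), pushing the deadline to 9 January 2016.
The other events in the timeline have no effect on the limitation period under the stated rules.

9 January 2016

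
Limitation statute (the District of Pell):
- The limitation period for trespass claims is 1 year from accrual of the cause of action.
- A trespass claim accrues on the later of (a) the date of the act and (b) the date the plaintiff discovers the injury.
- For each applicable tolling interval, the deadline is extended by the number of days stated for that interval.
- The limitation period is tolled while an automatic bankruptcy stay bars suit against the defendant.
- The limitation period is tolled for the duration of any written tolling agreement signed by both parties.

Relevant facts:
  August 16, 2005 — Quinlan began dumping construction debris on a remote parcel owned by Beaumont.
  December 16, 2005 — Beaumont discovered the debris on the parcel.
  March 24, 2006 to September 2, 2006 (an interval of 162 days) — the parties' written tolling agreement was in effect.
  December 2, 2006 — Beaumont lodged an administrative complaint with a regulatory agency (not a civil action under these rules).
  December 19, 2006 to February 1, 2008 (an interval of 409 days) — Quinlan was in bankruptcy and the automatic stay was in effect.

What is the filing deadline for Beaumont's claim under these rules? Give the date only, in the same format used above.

Because discovery on December 16, 2005 post-dates the August 16, 2005 act, accrual under the later-of rule falls on December 16, 2005.
The untolled deadline — 1 year after December 16, 2005 — is December 16, 2006.
Because the written tolling agreement ran from March 24, 2006 to September 2, 2006, the deadline is extended by 162 days to May 27, 2007.
The automatic bankruptcy stay from December 19, 2006 to February 1, 2008 tolled the period for 409 days, extending the deadline to July 9, 2008.
None of the other events listed affects the running of the period under the stated rules.

July 9, 2008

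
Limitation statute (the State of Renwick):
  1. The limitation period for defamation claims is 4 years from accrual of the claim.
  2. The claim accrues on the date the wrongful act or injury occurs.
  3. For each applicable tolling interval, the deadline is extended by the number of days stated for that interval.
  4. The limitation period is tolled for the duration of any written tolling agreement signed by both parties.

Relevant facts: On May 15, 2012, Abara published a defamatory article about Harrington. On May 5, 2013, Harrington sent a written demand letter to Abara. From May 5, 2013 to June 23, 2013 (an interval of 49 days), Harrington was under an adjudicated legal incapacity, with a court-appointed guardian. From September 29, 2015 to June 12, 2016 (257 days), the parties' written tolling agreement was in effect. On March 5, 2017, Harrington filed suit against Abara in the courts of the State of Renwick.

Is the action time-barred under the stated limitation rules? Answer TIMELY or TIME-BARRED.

The limitation period began to run on May 15, 2012.
The untolled deadline — 4 years after May 15, 2012 — is May 15, 2016.
Because the written tolling agreement ran from September 29, 2015 to June 12, 2016, the deadline is extended by 257 days to January 27, 2017.
No stated provision tolls the period for the plaintiff's incapacity, so the interval from May 5, 2013 to June 23, 2013 has no effect on the deadline.
None of the other events listed affects the running of the period under the stated rules.
Filing on March 5, 2017 missed the January 27, 2017 deadline — the action is time-barred.

TIME-BARRED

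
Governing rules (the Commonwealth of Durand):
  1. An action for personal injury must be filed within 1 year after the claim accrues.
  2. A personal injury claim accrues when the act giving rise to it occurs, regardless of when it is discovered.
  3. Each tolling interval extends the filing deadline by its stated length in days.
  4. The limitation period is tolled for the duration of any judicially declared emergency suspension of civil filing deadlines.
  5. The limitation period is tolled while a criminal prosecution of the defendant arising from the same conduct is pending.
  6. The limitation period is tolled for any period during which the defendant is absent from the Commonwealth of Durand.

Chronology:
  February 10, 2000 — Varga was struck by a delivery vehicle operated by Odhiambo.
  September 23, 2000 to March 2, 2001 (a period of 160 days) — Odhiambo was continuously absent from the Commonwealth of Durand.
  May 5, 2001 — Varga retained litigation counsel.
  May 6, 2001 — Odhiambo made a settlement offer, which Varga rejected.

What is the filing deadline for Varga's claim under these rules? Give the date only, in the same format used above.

The claim accrued on February 10, 2000, when the wrongful act occurred.
1 year from February 10, 2000 is February 10, 2001.
The defendant's absence from the jurisdiction from September 23, 2000 to March 2, 2001 tolled the period for 160 days, extending the deadline to July 20, 2001.
Nothing else in the chronology tolls or restarts the period.

July 20, 2001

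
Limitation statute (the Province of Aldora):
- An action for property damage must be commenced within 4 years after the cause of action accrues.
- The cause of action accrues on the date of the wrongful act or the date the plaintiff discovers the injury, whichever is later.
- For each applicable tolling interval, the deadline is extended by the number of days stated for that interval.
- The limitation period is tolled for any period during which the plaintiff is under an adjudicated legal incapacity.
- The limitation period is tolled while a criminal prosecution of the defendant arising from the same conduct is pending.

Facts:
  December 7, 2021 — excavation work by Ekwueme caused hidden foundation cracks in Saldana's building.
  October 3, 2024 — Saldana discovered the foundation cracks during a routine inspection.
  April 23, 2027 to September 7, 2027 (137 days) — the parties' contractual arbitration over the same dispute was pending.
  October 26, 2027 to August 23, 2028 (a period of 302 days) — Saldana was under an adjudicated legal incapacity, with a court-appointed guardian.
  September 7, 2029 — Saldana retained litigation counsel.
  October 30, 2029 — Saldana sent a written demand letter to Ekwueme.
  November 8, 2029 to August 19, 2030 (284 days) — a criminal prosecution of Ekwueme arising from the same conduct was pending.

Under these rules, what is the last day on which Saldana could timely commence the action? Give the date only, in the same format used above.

Taking the later of the act (December 7, 2021) and discovery (October 3, 2024), the claim accrued on October 3, 2024.
Adding the 4 years base period to October 3, 2024 gives a deadline of October 3, 2028, before any tolling.
The plaintiff's legal incapacity from October 26, 2027 to August 23, 2028 tolled the period for 302 days, extending the deadline to August 1, 2029.
By the time the pending criminal prosecution began on November 8, 2029, the limitation period had already expired on August 1, 2029; that interval cannot revive it.
No stated provision tolls the period for a pending arbitration, so the interval from April 23, 2027 to September 7, 2027 has no effect on the deadline.
The other events in the timeline have no effect on the limitation period under the stated rules.

August 1, 2029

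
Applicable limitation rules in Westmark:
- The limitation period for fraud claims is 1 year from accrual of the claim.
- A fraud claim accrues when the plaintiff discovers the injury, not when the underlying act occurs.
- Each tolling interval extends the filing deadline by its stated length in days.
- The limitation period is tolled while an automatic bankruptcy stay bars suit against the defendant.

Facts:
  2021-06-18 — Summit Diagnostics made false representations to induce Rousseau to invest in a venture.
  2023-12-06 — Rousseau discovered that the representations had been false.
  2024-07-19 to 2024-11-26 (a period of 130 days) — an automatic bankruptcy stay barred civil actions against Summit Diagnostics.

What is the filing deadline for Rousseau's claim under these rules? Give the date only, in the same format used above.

2025-04-15

Under the discovery rule, the claim accrued on 2023-12-06, when Rousseau discovered the injury — not on the 2021-06-18 date of the underlying act.
Adding the 1 year base period to 2023-12-06 gives a deadline of 2024-12-06, before any tolling.
Because the automatic bankruptcy stay ran from 2024-07-19 to 2024-11-26, the deadline is extended by 130 days to 2025-04-15.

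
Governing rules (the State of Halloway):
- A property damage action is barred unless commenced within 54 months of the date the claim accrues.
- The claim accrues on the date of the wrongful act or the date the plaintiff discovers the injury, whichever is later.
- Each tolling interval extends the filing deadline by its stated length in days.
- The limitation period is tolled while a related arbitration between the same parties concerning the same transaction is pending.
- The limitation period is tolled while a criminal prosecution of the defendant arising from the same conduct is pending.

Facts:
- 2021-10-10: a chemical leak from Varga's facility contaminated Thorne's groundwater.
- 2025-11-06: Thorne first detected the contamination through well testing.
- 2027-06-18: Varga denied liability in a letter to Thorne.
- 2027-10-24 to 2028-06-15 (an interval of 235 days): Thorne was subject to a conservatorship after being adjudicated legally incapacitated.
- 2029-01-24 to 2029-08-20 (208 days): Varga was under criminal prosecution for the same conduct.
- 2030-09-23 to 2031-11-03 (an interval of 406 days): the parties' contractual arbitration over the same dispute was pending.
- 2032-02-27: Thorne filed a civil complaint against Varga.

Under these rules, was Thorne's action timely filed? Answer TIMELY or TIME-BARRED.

Taking the later of the act (2021-10-10) and discovery (2025-11-06), the claim accrued on 2025-11-06.
Adding the 54 months base period to 2025-11-06 gives a deadline of 2030-05-06, before any tolling.
Because the pending criminal prosecution ran from 2029-01-24 to 2029-08-20, the deadline is extended by 208 days to 2030-11-30.
The period was tolled for 406 days by the pending related arbitration (2030-09-23 to 2031-11-03), pushing the deadline to 2032-01-10.
Although the plaintiff's incapacity ran from 2027-10-24 to 2028-06-15, the stated rules do not make that a tolling event, so it is disregarded.
The other events in the timeline have no effect on the limitation period under the stated rules.
The 2032-02-27 filing falls after the 2032-01-10 deadline; the claim is time-barred.

TIME-BARRED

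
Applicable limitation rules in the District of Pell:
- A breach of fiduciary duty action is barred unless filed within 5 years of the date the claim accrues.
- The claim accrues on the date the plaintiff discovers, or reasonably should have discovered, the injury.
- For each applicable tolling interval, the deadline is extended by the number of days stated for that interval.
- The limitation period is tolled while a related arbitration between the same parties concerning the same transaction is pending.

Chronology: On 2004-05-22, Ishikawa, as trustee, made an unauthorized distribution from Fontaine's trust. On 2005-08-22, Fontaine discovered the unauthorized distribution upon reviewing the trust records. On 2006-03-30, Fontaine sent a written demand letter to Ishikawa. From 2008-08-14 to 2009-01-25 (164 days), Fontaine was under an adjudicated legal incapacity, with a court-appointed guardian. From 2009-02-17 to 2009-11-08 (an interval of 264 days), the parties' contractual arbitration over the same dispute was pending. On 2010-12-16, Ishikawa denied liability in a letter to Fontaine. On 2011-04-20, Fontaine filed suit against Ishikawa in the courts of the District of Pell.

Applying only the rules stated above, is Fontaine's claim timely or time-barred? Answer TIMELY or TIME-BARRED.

TIMELY

Accrual is tied to discovery, so the period began on 2005-08-22 rather than on 2004-05-22 when the act occurred.
Adding the 5 years base period to 2005-08-22 gives a deadline of 2010-08-22, before any tolling.
The pending related arbitration from 2009-02-17 to 2009-11-08 tolled the period for 264 days, extending the deadline to 2011-05-13.
No stated provision tolls the period for the plaintiff's incapacity, so the interval from 2008-08-14 to 2009-01-25 has no effect on the deadline.
None of the other events listed affects the running of the period under the stated rules.
The 2011-04-20 filing precedes the 2011-05-13 deadline; the claim is timely.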